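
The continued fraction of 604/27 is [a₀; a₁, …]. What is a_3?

2

604 = 22·27 + 10   →  a_0 = 22
27 = 2·10 + 7   →  a_1 = 2
10 = 1·7 + 3   →  a_2 = 1
7 = 2·3 + 1   →  a_3 = 2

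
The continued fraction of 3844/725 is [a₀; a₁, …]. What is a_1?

3844 = 5·725 + 219   →  a_0 = 5
725 = 3·219 + 68   →  a_1 = 3

3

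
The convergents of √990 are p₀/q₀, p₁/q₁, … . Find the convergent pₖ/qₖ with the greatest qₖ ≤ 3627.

√990 = [31; 2, 6, 2, 62, …] (period length 4).
Convergents:
  p_0/q_0 = 31/1
  p_1/q_1 = 63/2
  p_2/q_2 = 409/13
  p_3/q_3 = 881/28
  p_4/q_4 = 55031/1749
  p_5/q_5 = 110943/3526
  p_6/q_6 = 720689/22905
q_5 = 3526 ≤ 3627 < 22905 = q_6, so the answer is 110943/3526.

110943/3526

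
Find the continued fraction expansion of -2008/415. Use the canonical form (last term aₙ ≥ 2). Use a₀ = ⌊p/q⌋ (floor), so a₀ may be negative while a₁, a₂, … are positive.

-2008 = -5*415 + 67
415 = 6*67 + 13
67 = 5*13 + 2
13 = 6*2 + 1
2 = 2*1 + 0  (stop)
So -2008/415 = [-5; 6, 5, 6, 2].

[-5; 6, 5, 6, 2]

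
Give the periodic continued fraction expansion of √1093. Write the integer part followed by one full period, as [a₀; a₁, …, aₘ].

a₀ = ⌊√1093⌋ = 33.
With m₀=0, d₀=1 and mₖ₊₁ = dₖaₖ − mₖ, dₖ₊₁ = (n − mₖ₊₁²)/dₖ, aₖ₊₁ = ⌊(a₀+mₖ₊₁)/dₖ₊₁⌋:
  k=1: m=33, d=4, a=16
  k=2: m=31, d=33, a=1
  k=3: m=2, d=33, a=1
  k=4: m=31, d=4, a=16
  k=5: m=33, d=1, a=66
d=1 and a=2a₀=66 at k=5, so the next step gives (m, d) = (33, 4) again — its k=1 value — and the period has length 5.

[33; 16, 1, 1, 16, 66]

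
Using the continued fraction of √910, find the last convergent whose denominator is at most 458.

√910 = [30; 6, 60, …] (period length 2).
Convergents:
  p_0/q_0 = 30/1
  p_1/q_1 = 181/6
  p_2/q_2 = 10890/361
  p_3/q_3 = 65521/2172
q_2 = 361 ≤ 458 < 2172 = q_3, so the answer is 10890/361.

10890/361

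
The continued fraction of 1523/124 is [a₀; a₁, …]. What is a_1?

1523 = 12·124 + 35   →  a_0 = 12
124 = 3·35 + 19   →  a_1 = 3

3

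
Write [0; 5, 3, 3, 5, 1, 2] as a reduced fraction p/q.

179/949

Fold from the inside: start with 2/1.
  1 + 1/2 = 3/2
  5 + 2/3 = 17/3
  3 + 3/17 = 54/17
  3 + 17/54 = 179/54
  5 + 54/179 = 949/179
  0 + 179/949 = 179/949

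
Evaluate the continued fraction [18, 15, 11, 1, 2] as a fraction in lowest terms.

9539/528

Using pₖ = aₖpₖ₋₁ + pₖ₋₂ and qₖ = aₖqₖ₋₁ + qₖ₋₂:
  k=0: a=18, p=18, q=1
  k=1: a=15, p=271, q=15
  k=2: a=11, p=2999, q=166
  k=3: a=1, p=3270, q=181
  k=4: a=2, p=9539, q=528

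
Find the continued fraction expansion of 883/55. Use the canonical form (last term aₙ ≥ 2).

883 = 16*55 + 3
55 = 18*3 + 1
3 = 3*1 + 0  (stop)
So 883/55 = [16; 18, 3].

[16; 18, 3]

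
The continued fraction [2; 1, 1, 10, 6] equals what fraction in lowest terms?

323/128

Fold from the inside: start with 6/1.
  10 + 1/6 = 61/6
  1 + 6/61 = 67/61
  1 + 61/67 = 128/67
  2 + 67/128 = 323/128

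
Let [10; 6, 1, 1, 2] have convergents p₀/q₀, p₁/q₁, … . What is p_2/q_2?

71/7

Using pₖ = aₖpₖ₋₁ + pₖ₋₂, qₖ = aₖqₖ₋₁ + qₖ₋₂ (with p₋₁=1, p₋₂=0, q₋₁=0, q₋₂=1):
  k=0: a=10, p=10, q=1
  k=1: a=6, p=61, q=6
  k=2: a=1, p=71, q=7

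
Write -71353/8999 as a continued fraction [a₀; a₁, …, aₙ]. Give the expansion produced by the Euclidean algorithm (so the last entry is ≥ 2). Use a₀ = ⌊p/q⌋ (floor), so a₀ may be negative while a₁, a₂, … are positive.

[-8; 14, 12, 17, 1, 2]

-71353 = -8×8999 + 639
8999 = 14×639 + 53
639 = 12×53 + 3
53 = 17×3 + 2
3 = 1×2 + 1
2 = 2×1 + 0  (stop)
So -71353/8999 = [-8; 14, 12, 17, 1, 2].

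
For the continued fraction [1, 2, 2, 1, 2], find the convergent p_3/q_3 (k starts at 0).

Using pₖ = aₖpₖ₋₁ + pₖ₋₂, qₖ = aₖqₖ₋₁ + qₖ₋₂ (with p₋₁=1, p₋₂=0, q₋₁=0, q₋₂=1):
  k=0: a=1, p=1, q=1
  k=1: a=2, p=3, q=2
  k=2: a=2, p=7, q=5
  k=3: a=1, p=10, q=7

10/7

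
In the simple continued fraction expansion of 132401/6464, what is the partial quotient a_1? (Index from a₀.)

132401 = 20·6464 + 3121   →  a_0 = 20
6464 = 2·3121 + 222   →  a_1 = 2

2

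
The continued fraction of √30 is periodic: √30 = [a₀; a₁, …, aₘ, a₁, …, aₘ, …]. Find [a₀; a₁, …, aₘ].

[5; 2, 10]

a₀ = ⌊√30⌋ = 5.
With m₀=0, d₀=1 and mₖ₊₁ = dₖaₖ − mₖ, dₖ₊₁ = (n − mₖ₊₁²)/dₖ, aₖ₊₁ = ⌊(a₀+mₖ₊₁)/dₖ₊₁⌋:
  k=1: m=5, d=5, a=2
  k=2: m=5, d=1, a=10
d=1 and a=2a₀=10 at k=2, so the next step gives (m, d) = (5, 5) again — its k=1 value — and the period has length 2.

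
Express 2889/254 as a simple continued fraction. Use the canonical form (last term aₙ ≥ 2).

[11; 2, 1, 2, 15, 2]

2889 = 11*254 + 95
254 = 2*95 + 64
95 = 1*64 + 31
64 = 2*31 + 2
31 = 15*2 + 1
2 = 2*1 + 0  (stop)
So 2889/254 = [11; 2, 1, 2, 15, 2].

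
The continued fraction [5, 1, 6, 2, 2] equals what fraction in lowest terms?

Using pₖ = aₖpₖ₋₁ + pₖ₋₂ and qₖ = aₖqₖ₋₁ + qₖ₋₂:
  k=0: a=5, p=5, q=1
  k=1: a=1, p=6, q=1
  k=2: a=6, p=41, q=7
  k=3: a=2, p=88, q=15
  k=4: a=2, p=217, q=37

217/37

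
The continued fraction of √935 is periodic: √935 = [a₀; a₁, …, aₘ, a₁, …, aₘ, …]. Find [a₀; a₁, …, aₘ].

[30; 1, 1, 2, 1, 2, 1, 1, 60]

a₀ = ⌊√935⌋ = 30.
With m₀=0, d₀=1 and mₖ₊₁ = dₖaₖ − mₖ, dₖ₊₁ = (n − mₖ₊₁²)/dₖ, aₖ₊₁ = ⌊(a₀+mₖ₊₁)/dₖ₊₁⌋:
  k=1: m=30, d=35, a=1
  k=2: m=5, d=26, a=1
  k=3: m=21, d=19, a=2
  k=4: m=17, d=34, a=1
  k=5: m=17, d=19, a=2
  k=6: m=21, d=26, a=1
  k=7: m=5, d=35, a=1
  k=8: m=30, d=1, a=60
d=1 and a=2a₀=60 at k=8, so the next step gives (m, d) = (30, 35) again — its k=1 value — and the period has length 8.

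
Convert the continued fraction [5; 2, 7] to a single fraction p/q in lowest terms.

82/15

Using pₖ = aₖpₖ₋₁ + pₖ₋₂ and qₖ = aₖqₖ₋₁ + qₖ₋₂:
  k=0: a=5, p=5, q=1
  k=1: a=2, p=11, q=2
  k=2: a=7, p=82, q=15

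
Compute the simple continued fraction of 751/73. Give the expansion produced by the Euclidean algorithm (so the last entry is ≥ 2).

751 = 10·73 + 21
73 = 3·21 + 10
21 = 2·10 + 1
10 = 10·1 + 0  (stop)
So 751/73 = [10; 3, 2, 10].

[10; 3, 2, 10]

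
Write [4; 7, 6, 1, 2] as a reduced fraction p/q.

592/143

Using pₖ = aₖpₖ₋₁ + pₖ₋₂ and qₖ = aₖqₖ₋₁ + qₖ₋₂:
  k=0: a=4, p=4, q=1
  k=1: a=7, p=29, q=7
  k=2: a=6, p=178, q=43
  k=3: a=1, p=207, q=50
  k=4: a=2, p=592, q=143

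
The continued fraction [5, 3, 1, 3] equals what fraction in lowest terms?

Using pₖ = aₖpₖ₋₁ + pₖ₋₂ and qₖ = aₖqₖ₋₁ + qₖ₋₂:
  k=0: a=5, p=5, q=1
  k=1: a=3, p=16, q=3
  k=2: a=1, p=21, q=4
  k=3: a=3, p=79, q=15

79/15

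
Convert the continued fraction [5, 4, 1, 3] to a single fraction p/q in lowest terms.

99/19

Fold from the inside: start with 3/1.
  1 + 1/3 = 4/3
  4 + 3/4 = 19/4
  5 + 4/19 = 99/19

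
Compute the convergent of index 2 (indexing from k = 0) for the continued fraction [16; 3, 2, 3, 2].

114/7

Using pₖ = aₖpₖ₋₁ + pₖ₋₂, qₖ = aₖqₖ₋₁ + qₖ₋₂ (with p₋₁=1, p₋₂=0, q₋₁=0, q₋₂=1):
  k=0: a=16, p=16, q=1
  k=1: a=3, p=49, q=3
  k=2: a=2, p=114, q=7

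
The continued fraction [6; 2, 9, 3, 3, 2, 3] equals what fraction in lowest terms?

10029/1549

Using pₖ = aₖpₖ₋₁ + pₖ₋₂ and qₖ = aₖqₖ₋₁ + qₖ₋₂:
  k=0: a=6, p=6, q=1
  k=1: a=2, p=13, q=2
  k=2: a=9, p=123, q=19
  k=3: a=3, p=382, q=59
  k=4: a=3, p=1269, q=196
  k=5: a=2, p=2920, q=451
  k=6: a=3, p=10029, q=1549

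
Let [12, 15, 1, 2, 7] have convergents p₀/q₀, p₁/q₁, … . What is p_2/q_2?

193/16

Using pₖ = aₖpₖ₋₁ + pₖ₋₂, qₖ = aₖqₖ₋₁ + qₖ₋₂ (with p₋₁=1, p₋₂=0, q₋₁=0, q₋₂=1):
  k=0: a=12, p=12, q=1
  k=1: a=15, p=181, q=15
  k=2: a=1, p=193, q=16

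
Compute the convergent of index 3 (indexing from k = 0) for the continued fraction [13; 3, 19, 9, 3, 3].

Using pₖ = aₖpₖ₋₁ + pₖ₋₂, qₖ = aₖqₖ₋₁ + qₖ₋₂ (with p₋₁=1, p₋₂=0, q₋₁=0, q₋₂=1):
  k=0: a=13, p=13, q=1
  k=1: a=3, p=40, q=3
  k=2: a=19, p=773, q=58
  k=3: a=9, p=6997, q=525

6997/525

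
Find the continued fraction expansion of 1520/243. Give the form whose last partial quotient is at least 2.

1520 = 6*243 + 62
243 = 3*62 + 57
62 = 1*57 + 5
57 = 11*5 + 2
5 = 2*2 + 1
2 = 2*1 + 0  (stop)
So 1520/243 = [6; 3, 1, 11, 2, 2].

[6; 3, 1, 11, 2, 2]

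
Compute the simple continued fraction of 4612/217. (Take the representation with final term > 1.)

[21; 3, 1, 17, 3]

4612 = 21×217 + 55
217 = 3×55 + 52
55 = 1×52 + 3
52 = 17×3 + 1
3 = 3×1 + 0  (stop)
So 4612/217 = [21; 3, 1, 17, 3].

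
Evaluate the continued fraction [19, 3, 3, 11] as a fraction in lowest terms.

Fold from the inside: start with 11/1.
  3 + 1/11 = 34/11
  3 + 11/34 = 113/34
  19 + 34/113 = 2181/113

2181/113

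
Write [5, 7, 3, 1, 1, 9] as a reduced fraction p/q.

Fold from the inside: start with 9/1.
  1 + 1/9 = 10/9
  1 + 9/10 = 19/10
  3 + 10/19 = 67/19
  7 + 19/67 = 488/67
  5 + 67/488 = 2507/488

2507/488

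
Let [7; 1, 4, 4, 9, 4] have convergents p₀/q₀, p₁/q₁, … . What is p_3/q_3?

164/21

Using pₖ = aₖpₖ₋₁ + pₖ₋₂, qₖ = aₖqₖ₋₁ + qₖ₋₂ (with p₋₁=1, p₋₂=0, q₋₁=0, q₋₂=1):
  k=0: a=7, p=7, q=1
  k=1: a=1, p=8, q=1
  k=2: a=4, p=39, q=5
  k=3: a=4, p=164, q=21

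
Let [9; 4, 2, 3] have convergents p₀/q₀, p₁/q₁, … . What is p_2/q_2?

Using pₖ = aₖpₖ₋₁ + pₖ₋₂, qₖ = aₖqₖ₋₁ + qₖ₋₂ (with p₋₁=1, p₋₂=0, q₋₁=0, q₋₂=1):
  k=0: a=9, p=9, q=1
  k=1: a=4, p=37, q=4
  k=2: a=2, p=83, q=9

83/9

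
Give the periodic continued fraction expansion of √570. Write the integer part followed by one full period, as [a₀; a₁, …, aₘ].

a₀ = ⌊√570⌋ = 23.
With m₀=0, d₀=1 and mₖ₊₁ = dₖaₖ − mₖ, dₖ₊₁ = (n − mₖ₊₁²)/dₖ, aₖ₊₁ = ⌊(a₀+mₖ₊₁)/dₖ₊₁⌋:
  k=1: m=23, d=41, a=1
  k=2: m=18, d=6, a=6
  k=3: m=18, d=41, a=1
  k=4: m=23, d=1, a=46
d=1 and a=2a₀=46 at k=4, so the next step gives (m, d) = (23, 41) again — its k=1 value — and the period has length 4.

[23; 1, 6, 1, 46]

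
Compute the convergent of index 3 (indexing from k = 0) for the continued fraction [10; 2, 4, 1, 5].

115/11

Using pₖ = aₖpₖ₋₁ + pₖ₋₂, qₖ = aₖqₖ₋₁ + qₖ₋₂ (with p₋₁=1, p₋₂=0, q₋₁=0, q₋₂=1):
  k=0: a=10, p=10, q=1
  k=1: a=2, p=21, q=2
  k=2: a=4, p=94, q=9
  k=3: a=1, p=115, q=11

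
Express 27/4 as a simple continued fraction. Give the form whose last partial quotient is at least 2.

27 = 6×4 + 3
4 = 1×3 + 1
3 = 3×1 + 0  (stop)
So 27/4 = [6; 1, 3].

[6; 1, 3]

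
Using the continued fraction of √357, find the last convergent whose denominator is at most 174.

3042/161

√357 = [18; 1, 8, 2, 8, 1, 36, …] (period length 6).
Convergents:
  p_0/q_0 = 18/1
  p_1/q_1 = 19/1
  p_2/q_2 = 170/9
  p_3/q_3 = 359/19
  p_4/q_4 = 3042/161
  p_5/q_5 = 3401/180
q_4 = 161 ≤ 174 < 180 = q_5, so the answer is 3042/161.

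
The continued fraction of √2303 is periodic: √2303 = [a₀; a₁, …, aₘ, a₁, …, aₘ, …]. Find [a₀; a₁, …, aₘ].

[47; 1, 94]

a₀ = ⌊√2303⌋ = 47.
With m₀=0, d₀=1 and mₖ₊₁ = dₖaₖ − mₖ, dₖ₊₁ = (n − mₖ₊₁²)/dₖ, aₖ₊₁ = ⌊(a₀+mₖ₊₁)/dₖ₊₁⌋:
  k=1: m=47, d=94, a=1
  k=2: m=47, d=1, a=94
d=1 and a=2a₀=94 at k=2, so the next step gives (m, d) = (47, 94) again — its k=1 value — and the period has length 2.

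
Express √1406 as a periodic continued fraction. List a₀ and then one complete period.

[37; 2, 74]

a₀ = ⌊√1406⌋ = 37.
With m₀=0, d₀=1 and mₖ₊₁ = dₖaₖ − mₖ, dₖ₊₁ = (n − mₖ₊₁²)/dₖ, aₖ₊₁ = ⌊(a₀+mₖ₊₁)/dₖ₊₁⌋:
  k=1: m=37, d=37, a=2
  k=2: m=37, d=1, a=74
d=1 and a=2a₀=74 at k=2, so the next step gives (m, d) = (37, 37) again — its k=1 value — and the period has length 2.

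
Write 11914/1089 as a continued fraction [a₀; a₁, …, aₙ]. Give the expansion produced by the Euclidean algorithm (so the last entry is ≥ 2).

11914 = 10·1089 + 1024
1089 = 1·1024 + 65
1024 = 15·65 + 49
65 = 1·49 + 16
49 = 3·16 + 1
16 = 16·1 + 0  (stop)
So 11914/1089 = [10; 1, 15, 1, 3, 16].

[10; 1, 15, 1, 3, 16]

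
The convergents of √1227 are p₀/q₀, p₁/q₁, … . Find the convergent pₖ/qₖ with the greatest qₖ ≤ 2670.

√1227 = [35; 35, 70, …] (period length 2).
Convergents:
  p_0/q_0 = 35/1
  p_1/q_1 = 1226/35
  p_2/q_2 = 85855/2451
  p_3/q_3 = 3006151/85820
q_2 = 2451 ≤ 2670 < 85820 = q_3, so the answer is 85855/2451.

85855/2451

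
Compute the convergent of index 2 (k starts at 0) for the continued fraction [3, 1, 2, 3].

Using pₖ = aₖpₖ₋₁ + pₖ₋₂, qₖ = aₖqₖ₋₁ + qₖ₋₂ (with p₋₁=1, p₋₂=0, q₋₁=0, q₋₂=1):
  k=0: a=3, p=3, q=1
  k=1: a=1, p=4, q=1
  k=2: a=2, p=11, q=3

11/3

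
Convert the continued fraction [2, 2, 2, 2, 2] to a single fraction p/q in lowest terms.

Using pₖ = aₖpₖ₋₁ + pₖ₋₂ and qₖ = aₖqₖ₋₁ + qₖ₋₂:
  k=0: a=2, p=2, q=1
  k=1: a=2, p=5, q=2
  k=2: a=2, p=12, q=5
  k=3: a=2, p=29, q=12
  k=4: a=2, p=70, q=29

70/29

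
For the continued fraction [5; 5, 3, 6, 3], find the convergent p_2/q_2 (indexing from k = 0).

Using pₖ = aₖpₖ₋₁ + pₖ₋₂, qₖ = aₖqₖ₋₁ + qₖ₋₂ (with p₋₁=1, p₋₂=0, q₋₁=0, q₋₂=1):
  k=0: a=5, p=5, q=1
  k=1: a=5, p=26, q=5
  k=2: a=3, p=83, q=16

83/16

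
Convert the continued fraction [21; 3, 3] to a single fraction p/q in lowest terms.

213/10

Fold from the inside: start with 3/1.
  3 + 1/3 = 10/3
  21 + 3/10 = 213/10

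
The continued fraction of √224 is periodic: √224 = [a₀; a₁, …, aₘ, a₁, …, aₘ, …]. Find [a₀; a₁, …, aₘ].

[14; 1, 28]

a₀ = ⌊√224⌋ = 14.
With m₀=0, d₀=1 and mₖ₊₁ = dₖaₖ − mₖ, dₖ₊₁ = (n − mₖ₊₁²)/dₖ, aₖ₊₁ = ⌊(a₀+mₖ₊₁)/dₖ₊₁⌋:
  k=1: m=14, d=28, a=1
  k=2: m=14, d=1, a=28
d=1 and a=2a₀=28 at k=2, so the next step gives (m, d) = (14, 28) again — its k=1 value — and the period has length 2.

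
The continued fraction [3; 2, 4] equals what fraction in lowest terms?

31/9

Using pₖ = aₖpₖ₋₁ + pₖ₋₂ and qₖ = aₖqₖ₋₁ + qₖ₋₂:
  k=0: a=3, p=3, q=1
  k=1: a=2, p=7, q=2
  k=2: a=4, p=31, q=9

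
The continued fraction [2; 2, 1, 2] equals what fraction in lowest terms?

Using pₖ = aₖpₖ₋₁ + pₖ₋₂ and qₖ = aₖqₖ₋₁ + qₖ₋₂:
  k=0: a=2, p=2, q=1
  k=1: a=2, p=5, q=2
  k=2: a=1, p=7, q=3
  k=3: a=2, p=19, q=8

19/8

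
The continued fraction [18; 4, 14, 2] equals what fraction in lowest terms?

Using pₖ = aₖpₖ₋₁ + pₖ₋₂ and qₖ = aₖqₖ₋₁ + qₖ₋₂:
  k=0: a=18, p=18, q=1
  k=1: a=4, p=73, q=4
  k=2: a=14, p=1040, q=57
  k=3: a=2, p=2153, q=118

2153/118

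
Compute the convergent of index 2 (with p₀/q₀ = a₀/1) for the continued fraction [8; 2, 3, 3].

Using pₖ = aₖpₖ₋₁ + pₖ₋₂, qₖ = aₖqₖ₋₁ + qₖ₋₂ (with p₋₁=1, p₋₂=0, q₋₁=0, q₋₂=1):
  k=0: a=8, p=8, q=1
  k=1: a=2, p=17, q=2
  k=2: a=3, p=59, q=7

59/7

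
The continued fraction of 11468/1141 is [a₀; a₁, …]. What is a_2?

1

11468 = 10·1141 + 58   →  a_0 = 10
1141 = 19·58 + 39   →  a_1 = 19
58 = 1·39 + 19   →  a_2 = 1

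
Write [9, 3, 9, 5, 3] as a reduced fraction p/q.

Using pₖ = aₖpₖ₋₁ + pₖ₋₂ and qₖ = aₖqₖ₋₁ + qₖ₋₂:
  k=0: a=9, p=9, q=1
  k=1: a=3, p=28, q=3
  k=2: a=9, p=261, q=28
  k=3: a=5, p=1333, q=143
  k=4: a=3, p=4260, q=457

4260/457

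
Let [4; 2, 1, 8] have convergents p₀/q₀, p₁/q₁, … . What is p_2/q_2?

Using pₖ = aₖpₖ₋₁ + pₖ₋₂, qₖ = aₖqₖ₋₁ + qₖ₋₂ (with p₋₁=1, p₋₂=0, q₋₁=0, q₋₂=1):
  k=0: a=4, p=4, q=1
  k=1: a=2, p=9, q=2
  k=2: a=1, p=13, q=3

13/3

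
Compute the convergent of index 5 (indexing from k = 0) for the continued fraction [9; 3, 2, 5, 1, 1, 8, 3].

Using pₖ = aₖpₖ₋₁ + pₖ₋₂, qₖ = aₖqₖ₋₁ + qₖ₋₂ (with p₋₁=1, p₋₂=0, q₋₁=0, q₋₂=1):
  k=0: a=9, p=9, q=1
  k=1: a=3, p=28, q=3
  k=2: a=2, p=65, q=7
  k=3: a=5, p=353, q=38
  k=4: a=1, p=418, q=45
  k=5: a=1, p=771, q=83

771/83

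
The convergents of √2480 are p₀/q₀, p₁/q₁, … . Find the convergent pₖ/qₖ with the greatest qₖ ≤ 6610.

√2480 = [49; 1, 3, 1, 98, …] (period length 4).
Convergents:
  p_0/q_0 = 49/1
  p_1/q_1 = 50/1
  p_2/q_2 = 199/4
  p_3/q_3 = 249/5
  p_4/q_4 = 24601/494
  p_5/q_5 = 24850/499
  p_6/q_6 = 99151/1991
  p_7/q_7 = 124001/2490
  p_8/q_8 = 12251249/246011
q_7 = 2490 ≤ 6610 < 246011 = q_8, so the answer is 124001/2490.

124001/2490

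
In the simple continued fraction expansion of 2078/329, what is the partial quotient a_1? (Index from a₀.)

3

2078 = 6·329 + 104   →  a_0 = 6
329 = 3·104 + 17   →  a_1 = 3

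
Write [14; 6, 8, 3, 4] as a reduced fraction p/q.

9362/661

Fold from the inside: start with 4/1.
  3 + 1/4 = 13/4
  8 + 4/13 = 108/13
  6 + 13/108 = 661/108
  14 + 108/661 = 9362/661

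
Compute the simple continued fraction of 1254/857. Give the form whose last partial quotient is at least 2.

[1; 2, 6, 3, 3, 6]

1254 = 1×857 + 397
857 = 2×397 + 63
397 = 6×63 + 19
63 = 3×19 + 6
19 = 3×6 + 1
6 = 6×1 + 0  (stop)
So 1254/857 = [1; 2, 6, 3, 3, 6].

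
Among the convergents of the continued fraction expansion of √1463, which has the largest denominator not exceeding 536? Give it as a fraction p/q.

√1463 = [38; 4, 76, …] (period length 2).
Convergents:
  p_0/q_0 = 38/1
  p_1/q_1 = 153/4
  p_2/q_2 = 11666/305
  p_3/q_3 = 46817/1224
q_2 = 305 ≤ 536 < 1224 = q_3, so the answer is 11666/305.

11666/305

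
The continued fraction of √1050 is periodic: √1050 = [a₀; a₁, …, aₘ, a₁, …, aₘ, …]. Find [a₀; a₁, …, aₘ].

a₀ = ⌊√1050⌋ = 32.
With m₀=0, d₀=1 and mₖ₊₁ = dₖaₖ − mₖ, dₖ₊₁ = (n − mₖ₊₁²)/dₖ, aₖ₊₁ = ⌊(a₀+mₖ₊₁)/dₖ₊₁⌋:
  k=1: m=32, d=26, a=2
  k=2: m=20, d=25, a=2
  k=3: m=30, d=6, a=10
  k=4: m=30, d=25, a=2
  k=5: m=20, d=26, a=2
  k=6: m=32, d=1, a=64
d=1 and a=2a₀=64 at k=6, so the next step gives (m, d) = (32, 26) again — its k=1 value — and the period has length 6.

[32; 2, 2, 10, 2, 2, 64]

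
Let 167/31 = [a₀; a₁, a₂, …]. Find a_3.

167 = 5·31 + 12   →  a_0 = 5
31 = 2·12 + 7   →  a_1 = 2
12 = 1·7 + 5   →  a_2 = 1
7 = 1·5 + 2   →  a_3 = 1

1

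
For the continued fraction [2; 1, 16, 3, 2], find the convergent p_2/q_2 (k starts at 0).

Using pₖ = aₖpₖ₋₁ + pₖ₋₂, qₖ = aₖqₖ₋₁ + qₖ₋₂ (with p₋₁=1, p₋₂=0, q₋₁=0, q₋₂=1):
  k=0: a=2, p=2, q=1
  k=1: a=1, p=3, q=1
  k=2: a=16, p=50, q=17

50/17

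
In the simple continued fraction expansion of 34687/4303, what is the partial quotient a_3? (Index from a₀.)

1

34687 = 8·4303 + 263   →  a_0 = 8
4303 = 16·263 + 95   →  a_1 = 16
263 = 2·95 + 73   →  a_2 = 2
95 = 1·73 + 22   →  a_3 = 1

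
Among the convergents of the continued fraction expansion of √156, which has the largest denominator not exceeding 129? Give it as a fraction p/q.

1249/100

√156 = [12; 2, 24, …] (period length 2).
Convergents:
  p_0/q_0 = 12/1
  p_1/q_1 = 25/2
  p_2/q_2 = 612/49
  p_3/q_3 = 1249/100
  p_4/q_4 = 30588/2449
q_3 = 100 ≤ 129 < 2449 = q_4, so the answer is 1249/100.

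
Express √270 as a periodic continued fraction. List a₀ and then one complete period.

[16; 2, 3, 6, 3, 2, 32]

a₀ = ⌊√270⌋ = 16.
With m₀=0, d₀=1 and mₖ₊₁ = dₖaₖ − mₖ, dₖ₊₁ = (n − mₖ₊₁²)/dₖ, aₖ₊₁ = ⌊(a₀+mₖ₊₁)/dₖ₊₁⌋:
  k=1: m=16, d=14, a=2
  k=2: m=12, d=9, a=3
  k=3: m=15, d=5, a=6
  k=4: m=15, d=9, a=3
  k=5: m=12, d=14, a=2
  k=6: m=16, d=1, a=32
d=1 and a=2a₀=32 at k=6, so the next step gives (m, d) = (16, 14) again — its k=1 value — and the period has length 6.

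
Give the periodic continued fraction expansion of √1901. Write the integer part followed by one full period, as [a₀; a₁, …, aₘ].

[43; 1, 1, 1, 1, 86]

a₀ = ⌊√1901⌋ = 43.
With m₀=0, d₀=1 and mₖ₊₁ = dₖaₖ − mₖ, dₖ₊₁ = (n − mₖ₊₁²)/dₖ, aₖ₊₁ = ⌊(a₀+mₖ₊₁)/dₖ₊₁⌋:
  k=1: m=43, d=52, a=1
  k=2: m=9, d=35, a=1
  k=3: m=26, d=35, a=1
  k=4: m=9, d=52, a=1
  k=5: m=43, d=1, a=86
d=1 and a=2a₀=86 at k=5, so the next step gives (m, d) = (43, 52) again — its k=1 value — and the period has length 5.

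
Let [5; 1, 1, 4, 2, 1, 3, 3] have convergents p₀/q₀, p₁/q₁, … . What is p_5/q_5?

Using pₖ = aₖpₖ₋₁ + pₖ₋₂, qₖ = aₖqₖ₋₁ + qₖ₋₂ (with p₋₁=1, p₋₂=0, q₋₁=0, q₋₂=1):
  k=0: a=5, p=5, q=1
  k=1: a=1, p=6, q=1
  k=2: a=1, p=11, q=2
  k=3: a=4, p=50, q=9
  k=4: a=2, p=111, q=20
  k=5: a=1, p=161, q=29

161/29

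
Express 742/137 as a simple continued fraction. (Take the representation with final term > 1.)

742 = 5*137 + 57
137 = 2*57 + 23
57 = 2*23 + 11
23 = 2*11 + 1
11 = 11*1 + 0  (stop)
So 742/137 = [5; 2, 2, 2, 11].

[5; 2, 2, 2, 11]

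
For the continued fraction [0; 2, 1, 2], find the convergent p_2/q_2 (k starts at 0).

1/3

Using pₖ = aₖpₖ₋₁ + pₖ₋₂, qₖ = aₖqₖ₋₁ + qₖ₋₂ (with p₋₁=1, p₋₂=0, q₋₁=0, q₋₂=1):
  k=0: a=0, p=0, q=1
  k=1: a=2, p=1, q=2
  k=2: a=1, p=1, q=3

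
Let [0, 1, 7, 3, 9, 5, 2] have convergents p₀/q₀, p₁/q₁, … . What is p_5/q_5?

1047/1190

Using pₖ = aₖpₖ₋₁ + pₖ₋₂, qₖ = aₖqₖ₋₁ + qₖ₋₂ (with p₋₁=1, p₋₂=0, q₋₁=0, q₋₂=1):
  k=0: a=0, p=0, q=1
  k=1: a=1, p=1, q=1
  k=2: a=7, p=7, q=8
  k=3: a=3, p=22, q=25
  k=4: a=9, p=205, q=233
  k=5: a=5, p=1047, q=1190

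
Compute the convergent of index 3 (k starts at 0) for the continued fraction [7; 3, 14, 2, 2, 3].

652/89

Using pₖ = aₖpₖ₋₁ + pₖ₋₂, qₖ = aₖqₖ₋₁ + qₖ₋₂ (with p₋₁=1, p₋₂=0, q₋₁=0, q₋₂=1):
  k=0: a=7, p=7, q=1
  k=1: a=3, p=22, q=3
  k=2: a=14, p=315, q=43
  k=3: a=2, p=652, q=89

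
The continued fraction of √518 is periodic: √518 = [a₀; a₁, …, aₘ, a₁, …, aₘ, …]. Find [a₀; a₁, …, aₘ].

a₀ = ⌊√518⌋ = 22.
With m₀=0, d₀=1 and mₖ₊₁ = dₖaₖ − mₖ, dₖ₊₁ = (n − mₖ₊₁²)/dₖ, aₖ₊₁ = ⌊(a₀+mₖ₊₁)/dₖ₊₁⌋:
  k=1: m=22, d=34, a=1
  k=2: m=12, d=11, a=3
  k=3: m=21, d=7, a=6
  k=4: m=21, d=11, a=3
  k=5: m=12, d=34, a=1
  k=6: m=22, d=1, a=44
d=1 and a=2a₀=44 at k=6, so the next step gives (m, d) = (22, 34) again — its k=1 value — and the period has length 6.

[22; 1, 3, 6, 3, 1, 44]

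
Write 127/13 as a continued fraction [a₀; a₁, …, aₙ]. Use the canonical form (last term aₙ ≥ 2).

127 = 9·13 + 10
13 = 1·10 + 3
10 = 3·3 + 1
3 = 3·1 + 0  (stop)
So 127/13 = [9; 1, 3, 3].

[9; 1, 3, 3]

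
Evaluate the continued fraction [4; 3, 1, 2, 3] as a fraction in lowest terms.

158/37

Fold from the inside: start with 3/1.
  2 + 1/3 = 7/3
  1 + 3/7 = 10/7
  3 + 7/10 = 37/10
  4 + 10/37 = 158/37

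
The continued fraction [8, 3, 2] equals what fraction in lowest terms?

58/7

Using pₖ = aₖpₖ₋₁ + pₖ₋₂ and qₖ = aₖqₖ₋₁ + qₖ₋₂:
  k=0: a=8, p=8, q=1
  k=1: a=3, p=25, q=3
  k=2: a=2, p=58, q=7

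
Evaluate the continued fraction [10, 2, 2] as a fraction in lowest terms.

Fold from the inside: start with 2/1.
  2 + 1/2 = 5/2
  10 + 2/5 = 52/5

52/5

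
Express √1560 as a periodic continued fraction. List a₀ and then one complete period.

[39; 2, 78]

a₀ = ⌊√1560⌋ = 39.
With m₀=0, d₀=1 and mₖ₊₁ = dₖaₖ − mₖ, dₖ₊₁ = (n − mₖ₊₁²)/dₖ, aₖ₊₁ = ⌊(a₀+mₖ₊₁)/dₖ₊₁⌋:
  k=1: m=39, d=39, a=2
  k=2: m=39, d=1, a=78
d=1 and a=2a₀=78 at k=2, so the next step gives (m, d) = (39, 39) again — its k=1 value — and the period has length 2.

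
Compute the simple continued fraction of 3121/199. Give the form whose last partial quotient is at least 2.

[15; 1, 2, 6, 3, 3]

3121 = 15·199 + 136
199 = 1·136 + 63
136 = 2·63 + 10
63 = 6·10 + 3
10 = 3·3 + 1
3 = 3·1 + 0  (stop)
So 3121/199 = [15; 1, 2, 6, 3, 3].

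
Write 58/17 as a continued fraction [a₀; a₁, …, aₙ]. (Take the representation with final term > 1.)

[3; 2, 2, 3]

58 = 3×17 + 7
17 = 2×7 + 3
7 = 2×3 + 1
3 = 3×1 + 0  (stop)
So 58/17 = [3; 2, 2, 3].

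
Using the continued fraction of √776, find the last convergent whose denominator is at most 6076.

76049/2730

√776 = [27; 1, 5, 1, 54, …] (period length 4).
Convergents:
  p_0/q_0 = 27/1
  p_1/q_1 = 28/1
  p_2/q_2 = 167/6
  p_3/q_3 = 195/7
  p_4/q_4 = 10697/384
  p_5/q_5 = 10892/391
  p_6/q_6 = 65157/2339
  p_7/q_7 = 76049/2730
  p_8/q_8 = 4171803/149759
q_7 = 2730 ≤ 6076 < 149759 = q_8, so the answer is 76049/2730.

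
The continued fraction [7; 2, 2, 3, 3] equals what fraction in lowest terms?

Using pₖ = aₖpₖ₋₁ + pₖ₋₂ and qₖ = aₖqₖ₋₁ + qₖ₋₂:
  k=0: a=7, p=7, q=1
  k=1: a=2, p=15, q=2
  k=2: a=2, p=37, q=5
  k=3: a=3, p=126, q=17
  k=4: a=3, p=415, q=56

415/56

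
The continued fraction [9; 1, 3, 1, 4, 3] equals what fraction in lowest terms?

Using pₖ = aₖpₖ₋₁ + pₖ₋₂ and qₖ = aₖqₖ₋₁ + qₖ₋₂:
  k=0: a=9, p=9, q=1
  k=1: a=1, p=10, q=1
  k=2: a=3, p=39, q=4
  k=3: a=1, p=49, q=5
  k=4: a=4, p=235, q=24
  k=5: a=3, p=754, q=77

754/77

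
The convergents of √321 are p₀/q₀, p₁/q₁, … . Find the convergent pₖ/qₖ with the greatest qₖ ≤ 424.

7507/419

√321 = [17; 1, 10, 1, 34, …] (period length 4).
Convergents:
  p_0/q_0 = 17/1
  p_1/q_1 = 18/1
  p_2/q_2 = 197/11
  p_3/q_3 = 215/12
  p_4/q_4 = 7507/419
  p_5/q_5 = 7722/431
q_4 = 419 ≤ 424 < 431 = q_5, so the answer is 7507/419.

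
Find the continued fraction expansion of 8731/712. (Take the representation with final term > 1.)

8731 = 12·712 + 187
712 = 3·187 + 151
187 = 1·151 + 36
151 = 4·36 + 7
36 = 5·7 + 1
7 = 7·1 + 0  (stop)
So 8731/712 = [12; 3, 1, 4, 5, 7].

[12; 3, 1, 4, 5, 7]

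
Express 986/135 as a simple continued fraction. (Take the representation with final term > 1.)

986 = 7·135 + 41
135 = 3·41 + 12
41 = 3·12 + 5
12 = 2·5 + 2
5 = 2·2 + 1
2 = 2·1 + 0  (stop)
So 986/135 = [7; 3, 3, 2, 2, 2].

[7; 3, 3, 2, 2, 2]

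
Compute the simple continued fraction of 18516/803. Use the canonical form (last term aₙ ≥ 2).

18516 = 23×803 + 47
803 = 17×47 + 4
47 = 11×4 + 3
4 = 1×3 + 1
3 = 3×1 + 0  (stop)
So 18516/803 = [23; 17, 11, 1, 3].

[23; 17, 11, 1, 3]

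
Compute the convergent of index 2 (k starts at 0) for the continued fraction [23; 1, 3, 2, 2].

95/4

Using pₖ = aₖpₖ₋₁ + pₖ₋₂, qₖ = aₖqₖ₋₁ + qₖ₋₂ (with p₋₁=1, p₋₂=0, q₋₁=0, q₋₂=1):
  k=0: a=23, p=23, q=1
  k=1: a=1, p=24, q=1
  k=2: a=3, p=95, q=4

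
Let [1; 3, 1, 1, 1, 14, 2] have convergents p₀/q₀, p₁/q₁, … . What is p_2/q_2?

5/4

Using pₖ = aₖpₖ₋₁ + pₖ₋₂, qₖ = aₖqₖ₋₁ + qₖ₋₂ (with p₋₁=1, p₋₂=0, q₋₁=0, q₋₂=1):
  k=0: a=1, p=1, q=1
  k=1: a=3, p=4, q=3
  k=2: a=1, p=5, q=4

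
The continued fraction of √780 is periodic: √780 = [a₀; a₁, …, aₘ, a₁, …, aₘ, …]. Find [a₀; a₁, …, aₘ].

[27; 1, 12, 1, 54]

a₀ = ⌊√780⌋ = 27.
With m₀=0, d₀=1 and mₖ₊₁ = dₖaₖ − mₖ, dₖ₊₁ = (n − mₖ₊₁²)/dₖ, aₖ₊₁ = ⌊(a₀+mₖ₊₁)/dₖ₊₁⌋:
  k=1: m=27, d=51, a=1
  k=2: m=24, d=4, a=12
  k=3: m=24, d=51, a=1
  k=4: m=27, d=1, a=54
d=1 and a=2a₀=54 at k=4, so the next step gives (m, d) = (27, 51) again — its k=1 value — and the period has length 4.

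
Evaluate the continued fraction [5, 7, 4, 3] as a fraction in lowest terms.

Using pₖ = aₖpₖ₋₁ + pₖ₋₂ and qₖ = aₖqₖ₋₁ + qₖ₋₂:
  k=0: a=5, p=5, q=1
  k=1: a=7, p=36, q=7
  k=2: a=4, p=149, q=29
  k=3: a=3, p=483, q=94

483/94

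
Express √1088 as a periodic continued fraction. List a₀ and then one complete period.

a₀ = ⌊√1088⌋ = 32.
With m₀=0, d₀=1 and mₖ₊₁ = dₖaₖ − mₖ, dₖ₊₁ = (n − mₖ₊₁²)/dₖ, aₖ₊₁ = ⌊(a₀+mₖ₊₁)/dₖ₊₁⌋:
  k=1: m=32, d=64, a=1
  k=2: m=32, d=1, a=64
d=1 and a=2a₀=64 at k=2, so the next step gives (m, d) = (32, 64) again — its k=1 value — and the period has length 2.

[32; 1, 64]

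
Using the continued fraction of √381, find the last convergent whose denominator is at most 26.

√381 = [19; 1, 1, 12, 1, 1, 38, …] (period length 6).
Convergents:
  p_0/q_0 = 19/1
  p_1/q_1 = 20/1
  p_2/q_2 = 39/2
  p_3/q_3 = 488/25
  p_4/q_4 = 527/27
q_3 = 25 ≤ 26 < 27 = q_4, so the answer is 488/25.

488/25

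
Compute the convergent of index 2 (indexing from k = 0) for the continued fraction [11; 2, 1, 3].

Using pₖ = aₖpₖ₋₁ + pₖ₋₂, qₖ = aₖqₖ₋₁ + qₖ₋₂ (with p₋₁=1, p₋₂=0, q₋₁=0, q₋₂=1):
  k=0: a=11, p=11, q=1
  k=1: a=2, p=23, q=2
  k=2: a=1, p=34, q=3

34/3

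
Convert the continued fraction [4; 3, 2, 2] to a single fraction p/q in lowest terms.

73/17

Fold from the inside: start with 2/1.
  2 + 1/2 = 5/2
  3 + 2/5 = 17/5
  4 + 5/17 = 73/17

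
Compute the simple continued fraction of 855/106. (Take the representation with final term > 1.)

[8; 15, 7]

855 = 8*106 + 7
106 = 15*7 + 1
7 = 7*1 + 0  (stop)
So 855/106 = [8; 15, 7].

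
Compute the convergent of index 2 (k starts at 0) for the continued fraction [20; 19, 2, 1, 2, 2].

782/39

Using pₖ = aₖpₖ₋₁ + pₖ₋₂, qₖ = aₖqₖ₋₁ + qₖ₋₂ (with p₋₁=1, p₋₂=0, q₋₁=0, q₋₂=1):
  k=0: a=20, p=20, q=1
  k=1: a=19, p=381, q=19
  k=2: a=2, p=782, q=39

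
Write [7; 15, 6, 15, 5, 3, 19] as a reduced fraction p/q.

3050353/431698

Using pₖ = aₖpₖ₋₁ + pₖ₋₂ and qₖ = aₖqₖ₋₁ + qₖ₋₂:
  k=0: a=7, p=7, q=1
  k=1: a=15, p=106, q=15
  k=2: a=6, p=643, q=91
  k=3: a=15, p=9751, q=1380
  k=4: a=5, p=49398, q=6991
  k=5: a=3, p=157945, q=22353
  k=6: a=19, p=3050353, q=431698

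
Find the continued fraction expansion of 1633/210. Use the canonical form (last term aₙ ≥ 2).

[7; 1, 3, 2, 7, 3]

1633 = 7*210 + 163
210 = 1*163 + 47
163 = 3*47 + 22
47 = 2*22 + 3
22 = 7*3 + 1
3 = 3*1 + 0  (stop)
So 1633/210 = [7; 1, 3, 2, 7, 3].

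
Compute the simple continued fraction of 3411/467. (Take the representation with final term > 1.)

[7; 3, 3, 2, 6, 3]

3411 = 7×467 + 142
467 = 3×142 + 41
142 = 3×41 + 19
41 = 2×19 + 3
19 = 6×3 + 1
3 = 3×1 + 0  (stop)
So 3411/467 = [7; 3, 3, 2, 6, 3].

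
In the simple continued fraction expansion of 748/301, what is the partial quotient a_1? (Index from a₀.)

2

748 = 2·301 + 146   →  a_0 = 2
301 = 2·146 + 9   →  a_1 = 2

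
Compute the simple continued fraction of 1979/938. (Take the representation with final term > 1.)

[2; 9, 9, 2, 1, 3]

1979 = 2×938 + 103
938 = 9×103 + 11
103 = 9×11 + 4
11 = 2×4 + 3
4 = 1×3 + 1
3 = 3×1 + 0  (stop)
So 1979/938 = [2; 9, 9, 2, 1, 3].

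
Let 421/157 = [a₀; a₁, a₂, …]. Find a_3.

421 = 2·157 + 107   →  a_0 = 2
157 = 1·107 + 50   →  a_1 = 1
107 = 2·50 + 7   →  a_2 = 2
50 = 7·7 + 1   →  a_3 = 7

7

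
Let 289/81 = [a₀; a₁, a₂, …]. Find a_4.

5

289 = 3·81 + 46   →  a_0 = 3
81 = 1·46 + 35   →  a_1 = 1
46 = 1·35 + 11   →  a_2 = 1
35 = 3·11 + 2   →  a_3 = 3
11 = 5·2 + 1   →  a_4 = 5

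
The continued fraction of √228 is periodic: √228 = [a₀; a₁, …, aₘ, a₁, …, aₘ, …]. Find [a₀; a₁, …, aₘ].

a₀ = ⌊√228⌋ = 15.
With m₀=0, d₀=1 and mₖ₊₁ = dₖaₖ − mₖ, dₖ₊₁ = (n − mₖ₊₁²)/dₖ, aₖ₊₁ = ⌊(a₀+mₖ₊₁)/dₖ₊₁⌋:
  k=1: m=15, d=3, a=10
  k=2: m=15, d=1, a=30
d=1 and a=2a₀=30 at k=2, so the next step gives (m, d) = (15, 3) again — its k=1 value — and the period has length 2.

[15; 10, 30]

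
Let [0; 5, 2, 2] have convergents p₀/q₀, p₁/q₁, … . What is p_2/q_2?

Using pₖ = aₖpₖ₋₁ + pₖ₋₂, qₖ = aₖqₖ₋₁ + qₖ₋₂ (with p₋₁=1, p₋₂=0, q₋₁=0, q₋₂=1):
  k=0: a=0, p=0, q=1
  k=1: a=5, p=1, q=5
  k=2: a=2, p=2, q=11

2/11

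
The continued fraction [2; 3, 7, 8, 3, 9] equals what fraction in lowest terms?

Fold from the inside: start with 9/1.
  3 + 1/9 = 28/9
  8 + 9/28 = 233/28
  7 + 28/233 = 1659/233
  3 + 233/1659 = 5210/1659
  2 + 1659/5210 = 12079/5210

12079/5210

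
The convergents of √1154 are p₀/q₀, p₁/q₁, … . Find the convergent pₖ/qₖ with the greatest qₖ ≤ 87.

√1154 = [33; 1, 32, 1, 66, …] (period length 4).
Convergents:
  p_0/q_0 = 33/1
  p_1/q_1 = 34/1
  p_2/q_2 = 1121/33
  p_3/q_3 = 1155/34
  p_4/q_4 = 77351/2277
q_3 = 34 ≤ 87 < 2277 = q_4, so the answer is 1155/34.

1155/34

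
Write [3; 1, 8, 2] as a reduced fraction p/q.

74/19

Fold from the inside: start with 2/1.
  8 + 1/2 = 17/2
  1 + 2/17 = 19/17
  3 + 17/19 = 74/19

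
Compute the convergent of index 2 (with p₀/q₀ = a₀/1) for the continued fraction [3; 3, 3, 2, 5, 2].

33/10

Using pₖ = aₖpₖ₋₁ + pₖ₋₂, qₖ = aₖqₖ₋₁ + qₖ₋₂ (with p₋₁=1, p₋₂=0, q₋₁=0, q₋₂=1):
  k=0: a=3, p=3, q=1
  k=1: a=3, p=10, q=3
  k=2: a=3, p=33, q=10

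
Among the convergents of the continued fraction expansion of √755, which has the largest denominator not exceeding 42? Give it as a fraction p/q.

√755 = [27; 2, 10, 2, 54, …] (period length 4).
Convergents:
  p_0/q_0 = 27/1
  p_1/q_1 = 55/2
  p_2/q_2 = 577/21
  p_3/q_3 = 1209/44
q_2 = 21 ≤ 42 < 44 = q_3, so the answer is 577/21.

577/21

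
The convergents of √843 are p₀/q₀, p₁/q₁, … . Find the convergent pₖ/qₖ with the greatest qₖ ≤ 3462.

√843 = [29; 29, 58, …] (period length 2).
Convergents:
  p_0/q_0 = 29/1
  p_1/q_1 = 842/29
  p_2/q_2 = 48865/1683
  p_3/q_3 = 1417927/48836
q_2 = 1683 ≤ 3462 < 48836 = q_3, so the answer is 48865/1683.

48865/1683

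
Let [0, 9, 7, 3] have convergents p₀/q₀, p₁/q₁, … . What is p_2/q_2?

7/64

Using pₖ = aₖpₖ₋₁ + pₖ₋₂, qₖ = aₖqₖ₋₁ + qₖ₋₂ (with p₋₁=1, p₋₂=0, q₋₁=0, q₋₂=1):
  k=0: a=0, p=0, q=1
  k=1: a=9, p=1, q=9
  k=2: a=7, p=7, q=64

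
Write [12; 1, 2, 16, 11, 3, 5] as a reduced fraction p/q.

Fold from the inside: start with 5/1.
  3 + 1/5 = 16/5
  11 + 5/16 = 181/16
  16 + 16/181 = 2912/181
  2 + 181/2912 = 6005/2912
  1 + 2912/6005 = 8917/6005
  12 + 6005/8917 = 113009/8917

113009/8917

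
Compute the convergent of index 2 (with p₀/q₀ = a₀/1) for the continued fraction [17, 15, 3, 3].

Using pₖ = aₖpₖ₋₁ + pₖ₋₂, qₖ = aₖqₖ₋₁ + qₖ₋₂ (with p₋₁=1, p₋₂=0, q₋₁=0, q₋₂=1):
  k=0: a=17, p=17, q=1
  k=1: a=15, p=256, q=15
  k=2: a=3, p=785, q=46

785/46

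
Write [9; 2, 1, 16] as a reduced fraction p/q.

467/50

Fold from the inside: start with 16/1.
  1 + 1/16 = 17/16
  2 + 16/17 = 50/17
  9 + 17/50 = 467/50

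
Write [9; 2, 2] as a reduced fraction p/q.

47/5

Using pₖ = aₖpₖ₋₁ + pₖ₋₂ and qₖ = aₖqₖ₋₁ + qₖ₋₂:
  k=0: a=9, p=9, q=1
  k=1: a=2, p=19, q=2
  k=2: a=2, p=47, q=5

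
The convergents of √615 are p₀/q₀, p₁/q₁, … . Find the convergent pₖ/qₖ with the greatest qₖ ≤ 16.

√615 = [24; 1, 3, 1, 48, …] (period length 4).
Convergents:
  p_0/q_0 = 24/1
  p_1/q_1 = 25/1
  p_2/q_2 = 99/4
  p_3/q_3 = 124/5
  p_4/q_4 = 6051/244
q_3 = 5 ≤ 16 < 244 = q_4, so the answer is 124/5.

124/5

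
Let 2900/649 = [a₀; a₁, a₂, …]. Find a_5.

2900 = 4·649 + 304   →  a_0 = 4
649 = 2·304 + 41   →  a_1 = 2
304 = 7·41 + 17   →  a_2 = 7
41 = 2·17 + 7   →  a_3 = 2
17 = 2·7 + 3   →  a_4 = 2
7 = 2·3 + 1   →  a_5 = 2

2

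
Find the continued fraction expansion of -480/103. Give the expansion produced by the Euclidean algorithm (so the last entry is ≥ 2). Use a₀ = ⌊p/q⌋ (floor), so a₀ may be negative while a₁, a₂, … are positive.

[-5; 2, 1, 16, 2]

-480 = -5·103 + 35
103 = 2·35 + 33
35 = 1·33 + 2
33 = 16·2 + 1
2 = 2·1 + 0  (stop)
So -480/103 = [-5; 2, 1, 16, 2].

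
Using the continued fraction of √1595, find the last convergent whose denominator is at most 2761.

51080/1279

√1595 = [39; 1, 14, 1, 78, …] (period length 4).
Convergents:
  p_0/q_0 = 39/1
  p_1/q_1 = 40/1
  p_2/q_2 = 599/15
  p_3/q_3 = 639/16
  p_4/q_4 = 50441/1263
  p_5/q_5 = 51080/1279
  p_6/q_6 = 765561/19169
q_5 = 1279 ≤ 2761 < 19169 = q_6, so the answer is 51080/1279.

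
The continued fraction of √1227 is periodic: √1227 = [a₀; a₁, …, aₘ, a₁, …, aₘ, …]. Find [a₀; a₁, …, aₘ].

[35; 35, 70]

a₀ = ⌊√1227⌋ = 35.
With m₀=0, d₀=1 and mₖ₊₁ = dₖaₖ − mₖ, dₖ₊₁ = (n − mₖ₊₁²)/dₖ, aₖ₊₁ = ⌊(a₀+mₖ₊₁)/dₖ₊₁⌋:
  k=1: m=35, d=2, a=35
  k=2: m=35, d=1, a=70
d=1 and a=2a₀=70 at k=2, so the next step gives (m, d) = (35, 2) again — its k=1 value — and the period has length 2.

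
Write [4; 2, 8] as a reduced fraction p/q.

Fold from the inside: start with 8/1.
  2 + 1/8 = 17/8
  4 + 8/17 = 76/17

76/17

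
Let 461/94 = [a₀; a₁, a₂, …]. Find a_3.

461 = 4·94 + 85   →  a_0 = 4
94 = 1·85 + 9   →  a_1 = 1
85 = 9·9 + 4   →  a_2 = 9
9 = 2·4 + 1   →  a_3 = 2

2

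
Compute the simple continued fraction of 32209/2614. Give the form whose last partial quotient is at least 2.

32209 = 12×2614 + 841
2614 = 3×841 + 91
841 = 9×91 + 22
91 = 4×22 + 3
22 = 7×3 + 1
3 = 3×1 + 0  (stop)
So 32209/2614 = [12; 3, 9, 4, 7, 3].

[12; 3, 9, 4, 7, 3]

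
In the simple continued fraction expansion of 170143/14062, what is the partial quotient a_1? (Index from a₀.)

10

170143 = 12·14062 + 1399   →  a_0 = 12
14062 = 10·1399 + 72   →  a_1 = 10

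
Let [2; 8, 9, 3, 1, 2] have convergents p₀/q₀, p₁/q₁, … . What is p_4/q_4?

637/300

Using pₖ = aₖpₖ₋₁ + pₖ₋₂, qₖ = aₖqₖ₋₁ + qₖ₋₂ (with p₋₁=1, p₋₂=0, q₋₁=0, q₋₂=1):
  k=0: a=2, p=2, q=1
  k=1: a=8, p=17, q=8
  k=2: a=9, p=155, q=73
  k=3: a=3, p=482, q=227
  k=4: a=1, p=637, q=300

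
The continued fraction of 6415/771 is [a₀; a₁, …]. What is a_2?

8

6415 = 8·771 + 247   →  a_0 = 8
771 = 3·247 + 30   →  a_1 = 3
247 = 8·30 + 7   →  a_2 = 8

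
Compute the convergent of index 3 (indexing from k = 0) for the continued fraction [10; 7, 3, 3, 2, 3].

740/73

Using pₖ = aₖpₖ₋₁ + pₖ₋₂, qₖ = aₖqₖ₋₁ + qₖ₋₂ (with p₋₁=1, p₋₂=0, q₋₁=0, q₋₂=1):
  k=0: a=10, p=10, q=1
  k=1: a=7, p=71, q=7
  k=2: a=3, p=223, q=22
  k=3: a=3, p=740, q=73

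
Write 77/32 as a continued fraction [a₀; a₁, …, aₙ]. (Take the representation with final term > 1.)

[2; 2, 2, 6]

77 = 2*32 + 13
32 = 2*13 + 6
13 = 2*6 + 1
6 = 6*1 + 0  (stop)
So 77/32 = [2; 2, 2, 6].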